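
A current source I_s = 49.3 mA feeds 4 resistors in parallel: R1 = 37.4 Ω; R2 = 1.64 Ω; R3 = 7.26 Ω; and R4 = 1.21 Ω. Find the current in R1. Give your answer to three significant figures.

ΣG = 1/37.4 + 1/1.64 + 1/7.26 + 1/1.21 = 1.601.
Current divider: I(R1) = I_s · G_k/ΣG = 49.3 × (0.02674/1.601) = 49.3 × 0.01670 = 0.8235 mA.

I ≈ 0.824 mA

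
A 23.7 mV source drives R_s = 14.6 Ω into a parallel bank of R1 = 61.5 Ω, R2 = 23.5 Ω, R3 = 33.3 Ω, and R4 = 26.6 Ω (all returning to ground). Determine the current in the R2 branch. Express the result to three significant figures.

Combine the parallel branches: R_p = (1/61.5 + 1/23.5 + 1/33.3 + 1/26.6)⁻¹ = 7.909 Ω.
V_A by voltage divider: V_A = 23.7 × 7.909/(14.6 + 7.909) = 8.328 mV.
Branch current I = V_A/R2 = 8.328/23.5 = 0.3544 mA.

I ≈ 0.354 mA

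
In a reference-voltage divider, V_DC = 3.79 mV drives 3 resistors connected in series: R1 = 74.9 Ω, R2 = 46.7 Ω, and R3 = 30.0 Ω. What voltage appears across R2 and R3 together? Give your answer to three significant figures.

ΣR = 74.9 + 46.7 + 30.0 = 151.6 Ω.
R_{R2..R3} = 46.7 + 30.0 = 76.70 Ω.
By the voltage-divider rule, V = 3.79 × 76.70/151.6 = 1.917 mV.

V ≈ 1.92 mV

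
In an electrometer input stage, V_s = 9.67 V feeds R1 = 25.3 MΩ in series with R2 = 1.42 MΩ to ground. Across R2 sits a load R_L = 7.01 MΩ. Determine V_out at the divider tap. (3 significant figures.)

V_out ≈ 0.431 V

R2 ‖ R_L = (1.42 × 7.01)/(1.42 + 7.01) = 1.181 MΩ.
Voltage divider with the loaded lower leg: V_out = 9.67 × 1.181/(25.3 + 1.181) = 9.67 × 0.04459 = 0.4312 V.
(Unloaded it would be 0.514 V; the load pulls it down.)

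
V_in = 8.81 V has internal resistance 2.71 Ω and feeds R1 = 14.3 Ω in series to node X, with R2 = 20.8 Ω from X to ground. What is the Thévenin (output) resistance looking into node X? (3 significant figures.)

R_th ≈ 9.36 Ω

R1' = 2.71 + 14.3 = 17.01 Ω (source resistance + R1).
Looking into X with the source shorted: R_th = R1'·R2/(R1'+R2) = 17.01 × 20.8/37.81 = 9.358 Ω.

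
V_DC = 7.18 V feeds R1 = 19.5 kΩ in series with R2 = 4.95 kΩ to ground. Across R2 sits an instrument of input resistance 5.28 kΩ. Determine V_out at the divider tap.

V_out ≈ 0.832 V

First combine the lower leg with the load: R2 ‖ R_L = 2.555 kΩ.
Then V_out = V_DC · R2'/(R1 + R2') = 7.18 × 2.555/22.05 = 0.8317 V.
(Unloaded it would be 1.45 V; the load pulls it down.)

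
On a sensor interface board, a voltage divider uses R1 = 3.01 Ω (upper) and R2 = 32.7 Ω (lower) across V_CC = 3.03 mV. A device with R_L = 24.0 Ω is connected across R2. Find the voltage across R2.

V_out ≈ 2.49 mV

The load sits in parallel with R2, giving an effective lower resistance R2' = R2·R_L/(R2+R_L) = 13.84 Ω.
Now apply the divider: V_out = 3.03 × 0.8214 = 2.489 mV.
(Unloaded it would be 2.77 mV; the load pulls it down.)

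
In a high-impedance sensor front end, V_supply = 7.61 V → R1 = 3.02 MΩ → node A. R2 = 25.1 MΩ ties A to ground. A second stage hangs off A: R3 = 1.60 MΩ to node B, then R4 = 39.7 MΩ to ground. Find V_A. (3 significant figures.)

The second stage (R3 + R4 = 41.30 MΩ) loads node A in parallel with R2.
Effective lower resistance at A: R2 ‖ 41.30 = 15.61 MΩ.
First divider: V_A = V_supply · 15.61/(3.02 + 15.61) = 6.377 V.

V_A ≈ 6.38 V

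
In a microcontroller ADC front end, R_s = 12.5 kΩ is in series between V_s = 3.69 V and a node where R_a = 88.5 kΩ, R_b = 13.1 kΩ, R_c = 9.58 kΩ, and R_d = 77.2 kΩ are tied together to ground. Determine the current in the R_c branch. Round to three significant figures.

Parallel bank: R_p = 1/(1/88.5 + 1/13.1 + 1/9.58 + 1/77.2) = 4.879 kΩ.
V_A by voltage divider: V_A = 3.69 × 4.879/(12.5 + 4.879) = 1.036 V.
Branch current I = V_A/R_c = 1.036/9.58 = 0.1081 mA.

I ≈ 0.108 mA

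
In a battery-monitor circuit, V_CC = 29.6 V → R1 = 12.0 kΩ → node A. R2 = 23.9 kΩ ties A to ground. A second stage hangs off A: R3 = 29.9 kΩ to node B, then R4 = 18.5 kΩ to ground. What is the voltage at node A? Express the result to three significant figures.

V_A ≈ 16.9 V

Node A sees R2 in parallel with the series input of stage 2, R3 + R4 = 48.40 kΩ.
Effective lower resistance at A: R2 ‖ 48.40 = 16.00 kΩ.
So V_A = 29.6 × 0.5714 = 16.91 V.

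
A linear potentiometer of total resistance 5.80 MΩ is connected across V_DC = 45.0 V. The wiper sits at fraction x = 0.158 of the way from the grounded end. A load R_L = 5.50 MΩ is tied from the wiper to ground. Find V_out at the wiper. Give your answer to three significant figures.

V_out ≈ 6.24 V

Lower segment x·R_p = 0.9164 MΩ; upper segment (1−x)·R_p = 4.884 MΩ.
Lower segment in parallel with the load: 0.9164 ‖ 5.50 = 0.7855 MΩ.
Then V_out = V_DC · 0.7855/(4.884 + 0.7855) = 6.235 V.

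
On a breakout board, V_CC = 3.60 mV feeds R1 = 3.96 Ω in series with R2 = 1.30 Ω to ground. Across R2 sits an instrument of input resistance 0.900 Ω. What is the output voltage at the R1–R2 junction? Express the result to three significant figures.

First combine the lower leg with the load: R2 ‖ R_L = 0.5318 Ω.
Voltage divider with the loaded lower leg: V_out = 3.60 × 0.5318/(3.96 + 0.5318) = 3.60 × 0.1184 = 0.4262 mV.
(Unloaded it would be 0.890 mV; the load pulls it down.)

V_out ≈ 0.426 mV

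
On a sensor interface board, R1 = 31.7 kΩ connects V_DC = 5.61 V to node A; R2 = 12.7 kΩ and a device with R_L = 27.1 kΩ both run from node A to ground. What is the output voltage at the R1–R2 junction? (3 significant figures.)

R2 ‖ R_L = (12.7 × 27.1)/(12.7 + 27.1) = 8.647 kΩ.
Voltage divider with the loaded lower leg: V_out = 5.61 × 8.647/(31.7 + 8.647) = 5.61 × 0.2143 = 1.202 V.

V_out ≈ 1.20 V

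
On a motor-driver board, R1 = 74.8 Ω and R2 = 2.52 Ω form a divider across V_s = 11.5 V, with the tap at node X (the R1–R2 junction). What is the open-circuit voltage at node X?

Open-circuit (no load on X): V_th = V_s · R2/(R1 + R2) = 11.5 × 2.52/(74.80 + 2.52) = 0.3748 V.

V_th ≈ 0.375 V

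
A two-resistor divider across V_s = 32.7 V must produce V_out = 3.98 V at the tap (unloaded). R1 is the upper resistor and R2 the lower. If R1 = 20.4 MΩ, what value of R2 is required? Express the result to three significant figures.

Required fraction k = V_out/V_s = 0.1217.
R2 = R1 · 0.1217/(1 − 0.1217) = 2.827 MΩ.

R2 ≈ 2.83 MΩ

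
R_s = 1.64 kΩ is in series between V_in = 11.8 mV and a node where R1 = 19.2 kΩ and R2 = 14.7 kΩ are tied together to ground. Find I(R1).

Equivalent of the parallel group: R_p = 8.326 kΩ.
V_A by voltage divider: V_A = 11.8 × 8.326/(1.64 + 8.326) = 9.858 mV.
Branch current I = V_A/R1 = 9.858/19.2 = 0.5134 µA.
(Equivalently: I_total = 1.184 µA, then current-divider fraction G_k/ΣG = 0.4336.)

I ≈ 0.513 µA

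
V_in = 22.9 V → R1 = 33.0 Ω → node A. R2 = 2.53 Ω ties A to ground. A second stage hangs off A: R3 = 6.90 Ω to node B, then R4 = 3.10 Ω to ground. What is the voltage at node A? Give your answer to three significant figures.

V_A ≈ 1.32 V

Node A sees R2 in parallel with the series input of stage 2, R3 + R4 = 10.00 Ω.
R2 ‖ (R3+R4) = 2.019 Ω.
So V_A = 22.9 × 0.05766 = 1.320 V.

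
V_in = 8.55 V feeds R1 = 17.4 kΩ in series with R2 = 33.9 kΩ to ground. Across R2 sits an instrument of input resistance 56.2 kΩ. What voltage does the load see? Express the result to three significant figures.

V_out ≈ 4.69 V

First combine the lower leg with the load: R2 ‖ R_L = 21.15 kΩ.
Now apply the divider: V_out = 8.55 × 0.5486 = 4.690 V.
(Unloaded it would be 5.65 V; the load pulls it down.)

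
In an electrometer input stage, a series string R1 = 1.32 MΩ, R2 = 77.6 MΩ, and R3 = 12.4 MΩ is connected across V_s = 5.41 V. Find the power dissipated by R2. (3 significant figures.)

P ≈ 0.272 µW

The common current is I = 5.41/91.32 = 0.05924 µA.
P(R2) = I²·R2 = (0.05924)² × 77.6 = 0.2723 µW.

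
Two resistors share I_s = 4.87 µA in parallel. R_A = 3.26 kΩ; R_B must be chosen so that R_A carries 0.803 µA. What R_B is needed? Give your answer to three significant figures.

In a two-way split, I_A/I_s = R_B/(R_A + R_B).
With f = 0.1649, R_B = R_A · f/(1−f) = 3.26 × 0.1974 = 0.6437 kΩ.

R_B ≈ 0.644 kΩ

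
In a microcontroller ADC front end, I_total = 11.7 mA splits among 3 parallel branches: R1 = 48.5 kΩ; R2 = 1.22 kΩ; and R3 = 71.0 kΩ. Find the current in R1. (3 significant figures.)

ΣG = 1/48.5 + 1/1.22 + 1/71.0 = 0.8544.
R1 takes the fraction G_k/ΣG = 0.02062/0.8544 = 0.02413, so I = 11.7 × 0.02413 = 0.2824 mA.

I ≈ 0.282 mA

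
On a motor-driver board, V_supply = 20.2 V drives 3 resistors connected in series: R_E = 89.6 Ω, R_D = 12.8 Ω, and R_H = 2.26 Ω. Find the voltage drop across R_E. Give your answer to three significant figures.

V ≈ 17.3 V

ΣR = 89.6 + 12.8 + 2.26 = 104.7 Ω.
V = V_supply · R/ΣR = 20.2 × 0.8561 = 17.29 V.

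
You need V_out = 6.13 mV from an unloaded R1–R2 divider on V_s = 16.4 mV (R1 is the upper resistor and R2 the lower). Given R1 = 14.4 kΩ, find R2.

R2 ≈ 8.60 kΩ

V_out/V_s = R2/(R1+R2) = 0.3738.
R2 = R1 · 0.3738/(1 − 0.3738) = 8.595 kΩ.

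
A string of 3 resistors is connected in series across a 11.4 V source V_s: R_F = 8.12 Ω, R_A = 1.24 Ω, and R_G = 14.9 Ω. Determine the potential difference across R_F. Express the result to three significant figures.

ΣR = 8.12 + 1.24 + 14.9 = 24.26 Ω.
Voltage divider: V = V_s · (8.120 / 24.26) = 11.4 × 0.3347 = 3.816 V.

V ≈ 3.82 V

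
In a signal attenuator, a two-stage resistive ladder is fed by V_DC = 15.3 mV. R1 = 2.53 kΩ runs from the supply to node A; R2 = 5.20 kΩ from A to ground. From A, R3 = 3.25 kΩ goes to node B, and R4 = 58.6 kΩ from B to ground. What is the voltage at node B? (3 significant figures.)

Looking into the second stage from A: R3 + R4 = 61.85 kΩ appears in parallel with R2.
Effective lower resistance at A: R2 ‖ 61.85 = 4.797 kΩ.
V_A = 15.3 × 4.797/(2.53 + 4.797) = 10.02 mV.
V_B = V_A × 0.9475 = 9.490 mV.

V_B ≈ 9.49 mV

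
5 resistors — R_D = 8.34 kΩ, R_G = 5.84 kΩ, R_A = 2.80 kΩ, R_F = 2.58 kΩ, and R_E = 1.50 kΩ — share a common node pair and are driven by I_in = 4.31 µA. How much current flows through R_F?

I ≈ 0.981 µA

Total conductance ΣG = 1/8.34 + 1/5.84 + 1/2.80 + 1/2.58 + 1/1.50 = 1.703 (units of 1/kΩ).
Current divider: I(R_F) = I_in · G_k/ΣG = 4.31 × (0.3876/1.703) = 4.31 × 0.2277 = 0.9812 µA.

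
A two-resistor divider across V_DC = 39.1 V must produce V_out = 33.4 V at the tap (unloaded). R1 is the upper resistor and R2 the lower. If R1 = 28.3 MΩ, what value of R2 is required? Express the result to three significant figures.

R2 ≈ 166 MΩ

V_out/V_DC = R2/(R1+R2) = 0.8542.
Rearranging, R2 = R1·k/(1−k) = 28.3 × 5.860 = 165.8 MΩ.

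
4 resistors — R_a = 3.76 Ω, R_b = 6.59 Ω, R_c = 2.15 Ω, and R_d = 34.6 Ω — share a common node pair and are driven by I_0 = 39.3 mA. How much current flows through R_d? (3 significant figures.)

ΣG = 1/3.76 + 1/6.59 + 1/2.15 + 1/34.6 = 0.9117.
Current divider: I(R_d) = I_0 · G_k/ΣG = 39.3 × (0.02890/0.9117) = 39.3 × 0.03170 = 1.246 mA.

I ≈ 1.25 mA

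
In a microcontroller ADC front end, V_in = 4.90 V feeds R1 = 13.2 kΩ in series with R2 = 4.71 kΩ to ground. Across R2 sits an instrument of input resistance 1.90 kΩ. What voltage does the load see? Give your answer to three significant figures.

V_out ≈ 0.456 V

The load sits in parallel with R2, giving an effective lower resistance R2' = R2·R_L/(R2+R_L) = 1.354 kΩ.
Then V_out = V_in · R2'/(R1 + R2') = 4.90 × 1.354/14.55 = 0.4558 V.
(Unloaded it would be 1.29 V; the load pulls it down.)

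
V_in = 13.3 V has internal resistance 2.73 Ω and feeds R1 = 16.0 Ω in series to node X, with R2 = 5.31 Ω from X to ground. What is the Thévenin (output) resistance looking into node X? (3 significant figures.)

R1' = 2.73 + 16.0 = 18.73 Ω (source resistance + R1).
With V_in suppressed (replaced by a short), R_th = R1' ‖ R2 = (18.73 × 5.31)/(18.73 + 5.31) = 4.137 Ω.

R_th ≈ 4.14 Ω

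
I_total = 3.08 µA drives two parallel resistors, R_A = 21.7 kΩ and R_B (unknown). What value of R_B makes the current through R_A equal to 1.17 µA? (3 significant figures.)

Two-branch current divider: I_A = I_total · R_B/(R_A + R_B).
With f = 0.3799, R_B = R_A · f/(1−f) = 21.7 × 0.6126 = 13.29 kΩ.

R_B ≈ 13.3 kΩ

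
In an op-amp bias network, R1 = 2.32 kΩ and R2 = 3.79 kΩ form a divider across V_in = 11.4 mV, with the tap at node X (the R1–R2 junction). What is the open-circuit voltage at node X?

V_th ≈ 7.07 mV

Open-circuit (no load on X): V_th = V_in · R2/(R1 + R2) = 11.4 × 3.79/(2.320 + 3.79) = 7.071 mV.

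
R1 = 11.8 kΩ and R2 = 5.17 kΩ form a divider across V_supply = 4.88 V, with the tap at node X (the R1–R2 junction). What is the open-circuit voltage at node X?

With X open, the divider is unloaded: V_th = 4.88 × 5.17/16.97 = 1.487 V.

V_th ≈ 1.49 V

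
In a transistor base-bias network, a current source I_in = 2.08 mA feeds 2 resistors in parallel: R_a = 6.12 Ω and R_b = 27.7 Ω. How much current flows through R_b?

Two-branch current divider: I_k = I_in · R_other/(R_1 + R_2).
I(R_b) = 2.08 × 6.12/(6.12 + 27.7) = 2.08 × 0.1810 = 0.3764 mA.

I ≈ 0.376 mA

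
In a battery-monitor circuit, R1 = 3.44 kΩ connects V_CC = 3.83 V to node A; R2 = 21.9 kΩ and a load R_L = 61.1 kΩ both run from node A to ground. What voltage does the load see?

R2 ‖ R_L = (21.9 × 61.1)/(21.9 + 61.1) = 16.12 kΩ.
Voltage divider with the loaded lower leg: V_out = 3.83 × 16.12/(3.44 + 16.12) = 3.83 × 0.8241 = 3.156 V.
(Unloaded it would be 3.31 V; the load pulls it down.)

V_out ≈ 3.16 V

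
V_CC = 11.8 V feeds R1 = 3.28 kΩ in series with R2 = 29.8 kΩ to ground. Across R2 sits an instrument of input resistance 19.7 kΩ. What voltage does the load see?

R2 ‖ R_L = (29.8 × 19.7)/(29.8 + 19.7) = 11.86 kΩ.
Then V_out = V_CC · R2'/(R1 + R2') = 11.8 × 11.86/15.14 = 9.244 V.

V_out ≈ 9.24 V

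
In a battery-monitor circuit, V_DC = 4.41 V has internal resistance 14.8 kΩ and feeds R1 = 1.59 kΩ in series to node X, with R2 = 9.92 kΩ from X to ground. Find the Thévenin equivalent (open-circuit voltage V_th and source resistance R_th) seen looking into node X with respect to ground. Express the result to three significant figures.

R1' = 14.8 + 1.59 = 16.39 kΩ (source resistance + R1).
Open-circuit (no load on X): V_th = V_DC · R2/(R1' + R2) = 4.41 × 9.92/(16.39 + 9.92) = 1.663 V.
Zeroing V_DC shorts the top of R1' to ground, so R_th = R1' ‖ R2 = 6.180 kΩ.

V_th ≈ 1.66 V, R_th ≈ 6.18 kΩ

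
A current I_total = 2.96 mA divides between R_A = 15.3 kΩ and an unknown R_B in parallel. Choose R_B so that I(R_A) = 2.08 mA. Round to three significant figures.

R_B ≈ 36.2 kΩ

In a two-way split, I_A/I_total = R_B/(R_A + R_B).
With f = 0.7027, R_B = R_A · f/(1−f) = 15.3 × 2.364 = 36.16 kΩ.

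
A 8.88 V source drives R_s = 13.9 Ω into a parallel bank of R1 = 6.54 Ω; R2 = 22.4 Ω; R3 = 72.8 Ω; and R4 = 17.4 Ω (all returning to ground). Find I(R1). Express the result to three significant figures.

I ≈ 0.287 A

Equivalent of the parallel group: R_p = 3.721 Ω.
V_A = 8.88 × 3.721/17.62 = 1.875 V.
I(R1) = V_A / R1 = 1.875/6.54 = 0.2867 A.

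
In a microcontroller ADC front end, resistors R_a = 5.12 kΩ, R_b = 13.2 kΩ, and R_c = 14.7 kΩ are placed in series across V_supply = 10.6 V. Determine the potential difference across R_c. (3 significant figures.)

ΣR = 5.12 + 13.2 + 14.7 = 33.02 kΩ.
Voltage divider: V = V_supply · (14.70 / 33.02) = 10.6 × 0.4452 = 4.719 V.

V ≈ 4.72 V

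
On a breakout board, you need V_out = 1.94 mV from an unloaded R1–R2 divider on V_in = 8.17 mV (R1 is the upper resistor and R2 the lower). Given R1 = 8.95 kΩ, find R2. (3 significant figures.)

V_out/V_in = R2/(R1+R2) = 0.2375.
Rearranging, R2 = R1·k/(1−k) = 8.95 × 0.3114 = 2.787 kΩ.

R2 ≈ 2.79 kΩ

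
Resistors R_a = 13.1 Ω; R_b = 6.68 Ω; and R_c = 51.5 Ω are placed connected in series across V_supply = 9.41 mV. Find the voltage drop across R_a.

Series total: ΣR = 13.1 + 6.68 + 51.5 = 71.28 Ω.
V = V_supply · R/ΣR = 9.41 × 0.1838 = 1.729 mV.

V ≈ 1.73 mV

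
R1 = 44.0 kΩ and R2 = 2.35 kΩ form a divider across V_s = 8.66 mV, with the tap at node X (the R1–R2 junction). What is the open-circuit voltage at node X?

With X open, the divider is unloaded: V_th = 8.66 × 2.35/46.35 = 0.4391 mV.

V_th ≈ 0.439 mV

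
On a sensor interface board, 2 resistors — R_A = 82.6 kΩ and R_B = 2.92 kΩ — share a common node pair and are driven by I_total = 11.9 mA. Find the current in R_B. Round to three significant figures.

For two parallel branches, I_k = I_total · (other R)/(sum of R).
So I = 11.9 × 82.6/85.52 = 11.49 mA.

I ≈ 11.5 mA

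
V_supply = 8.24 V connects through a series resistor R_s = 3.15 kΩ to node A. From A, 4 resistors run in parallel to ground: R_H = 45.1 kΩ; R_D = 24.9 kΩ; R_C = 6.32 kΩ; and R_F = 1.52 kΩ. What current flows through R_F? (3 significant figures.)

I ≈ 1.44 mA

Equivalent of the parallel group: R_p = 1.138 kΩ.
V_A by voltage divider: V_A = 8.24 × 1.138/(3.15 + 1.138) = 2.187 V.
I(R_F) = V_A / R_F = 2.187/1.52 = 1.439 mA.
(Check via current divider: I_total = 1.921 mA; share G_k/ΣG = 0.7489 → same result.)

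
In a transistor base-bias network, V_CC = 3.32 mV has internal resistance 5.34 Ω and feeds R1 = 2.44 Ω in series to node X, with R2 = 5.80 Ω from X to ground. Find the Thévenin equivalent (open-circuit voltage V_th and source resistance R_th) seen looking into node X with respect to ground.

V_th ≈ 1.42 mV, R_th ≈ 3.32 Ω

R1' = 5.34 + 2.44 = 7.780 Ω (source resistance + R1).
With X open, the divider is unloaded: V_th = 3.32 × 5.80/13.58 = 1.418 mV.
Zeroing V_CC shorts the top of R1' to ground, so R_th = R1' ‖ R2 = 3.323 Ω.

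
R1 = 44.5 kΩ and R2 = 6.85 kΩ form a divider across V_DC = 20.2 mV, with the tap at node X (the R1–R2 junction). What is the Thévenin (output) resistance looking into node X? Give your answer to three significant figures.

R_th ≈ 5.94 kΩ

Looking into X with the source shorted: R_th = R1·R2/(R1+R2) = 44.50 × 6.85/51.35 = 5.936 kΩ.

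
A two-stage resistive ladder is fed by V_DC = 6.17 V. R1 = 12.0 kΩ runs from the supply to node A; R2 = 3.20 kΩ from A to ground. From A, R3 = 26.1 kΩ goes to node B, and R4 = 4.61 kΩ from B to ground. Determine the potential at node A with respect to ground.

V_A ≈ 1.20 V

Node A sees R2 in parallel with the series input of stage 2, R3 + R4 = 30.71 kΩ.
Effective lower resistance at A: R2 ‖ 30.71 = 2.898 kΩ.
V_A = 6.17 × 2.898/(12.0 + 2.898) = 1.200 V.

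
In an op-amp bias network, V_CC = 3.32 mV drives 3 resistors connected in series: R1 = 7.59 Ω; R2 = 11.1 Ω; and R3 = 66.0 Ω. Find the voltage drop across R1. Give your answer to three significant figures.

V ≈ 0.298 mV

Series total: ΣR = 7.59 + 11.1 + 66.0 = 84.69 Ω.
Voltage divider: V = V_CC · (7.590 / 84.69) = 3.32 × 0.08962 = 0.2975 mV.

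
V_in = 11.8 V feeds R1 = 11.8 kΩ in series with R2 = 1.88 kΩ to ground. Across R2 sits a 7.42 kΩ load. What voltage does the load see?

V_out ≈ 1.33 V

First combine the lower leg with the load: R2 ‖ R_L = 1.500 kΩ.
Now apply the divider: V_out = 11.8 × 0.1128 = 1.331 V.
(Unloaded it would be 1.62 V; the load pulls it down.)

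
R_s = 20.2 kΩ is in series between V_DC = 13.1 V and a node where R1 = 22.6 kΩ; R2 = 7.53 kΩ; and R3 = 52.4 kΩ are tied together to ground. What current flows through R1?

I ≈ 0.117 mA

Combine the parallel branches: R_p = (1/22.6 + 1/7.53 + 1/52.4)⁻¹ = 5.099 kΩ.
Node voltage V_A = V_DC · R_p/(R_s + R_p) = 13.1 × 0.2015 = 2.640 V.
I(R1) = V_A / R1 = 2.640/22.6 = 0.1168 mA.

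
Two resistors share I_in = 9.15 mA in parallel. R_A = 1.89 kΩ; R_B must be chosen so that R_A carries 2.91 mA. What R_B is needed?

R_B ≈ 0.881 kΩ

Two-branch current divider: I_A = I_in · R_B/(R_A + R_B).
With f = 0.3180, R_B = R_A · f/(1−f) = 1.89 × 0.4663 = 0.8814 kΩ.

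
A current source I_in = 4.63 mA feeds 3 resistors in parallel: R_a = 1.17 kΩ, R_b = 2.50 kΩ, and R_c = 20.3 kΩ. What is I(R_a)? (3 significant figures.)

Conductances: ΣG = 1/1.17 + 1/2.50 + 1/20.3 = 1.304 (1/kΩ).
Current divider: I(R_a) = I_in · G_k/ΣG = 4.63 × (0.8547/1.304) = 4.63 × 0.6555 = 3.035 mA.

I ≈ 3.03 mA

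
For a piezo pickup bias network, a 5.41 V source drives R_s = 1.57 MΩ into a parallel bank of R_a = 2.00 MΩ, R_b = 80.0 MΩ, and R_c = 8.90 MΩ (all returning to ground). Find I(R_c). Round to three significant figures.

Parallel bank: R_p = 1/(1/2.00 + 1/80.0 + 1/8.90) = 1.600 MΩ.
Node voltage V_A = V_supply · R_p/(R_s + R_p) = 5.41 × 0.5048 = 2.731 V.
Branch current I = V_A/R_c = 2.731/8.90 = 0.3068 µA.

I ≈ 0.307 µA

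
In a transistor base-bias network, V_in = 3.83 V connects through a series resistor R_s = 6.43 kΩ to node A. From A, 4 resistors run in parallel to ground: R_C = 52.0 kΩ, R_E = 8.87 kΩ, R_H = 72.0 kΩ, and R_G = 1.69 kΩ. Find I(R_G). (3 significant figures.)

I ≈ 0.395 mA

Parallel bank: R_p = 1/(1/52.0 + 1/8.87 + 1/72.0 + 1/1.69) = 1.356 kΩ.
V_A by voltage divider: V_A = 3.83 × 1.356/(6.43 + 1.356) = 0.6669 V.
Branch current I = V_A/R_G = 0.6669/1.69 = 0.3946 mA.
(Equivalently: I_total = 0.4919 mA, then current-divider fraction G_k/ΣG = 0.8022.)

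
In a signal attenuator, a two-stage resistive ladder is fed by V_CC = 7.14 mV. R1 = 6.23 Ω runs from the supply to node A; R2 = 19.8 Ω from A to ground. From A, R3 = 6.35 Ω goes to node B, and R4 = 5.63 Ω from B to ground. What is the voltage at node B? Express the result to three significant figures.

V_B ≈ 1.83 mV

Looking into the second stage from A: R3 + R4 = 11.98 Ω appears in parallel with R2.
R2 ‖ (R3+R4) = 7.464 Ω.
So V_A = 7.14 × 0.5451 = 3.892 mV.
Then the unloaded second divider: V_B = V_A × R4/(R3+R4) = 3.892 × 0.4699 = 1.829 mV.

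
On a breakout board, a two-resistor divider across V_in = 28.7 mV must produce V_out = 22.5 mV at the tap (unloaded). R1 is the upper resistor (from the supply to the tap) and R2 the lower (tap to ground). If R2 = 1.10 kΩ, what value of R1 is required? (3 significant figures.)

R1 ≈ 0.303 kΩ

Required fraction k = V_out/V_in = 0.7840.
Rearranging, R1 = R2·(1−k)/k = 1.10 × 0.2756 = 0.3031 kΩ.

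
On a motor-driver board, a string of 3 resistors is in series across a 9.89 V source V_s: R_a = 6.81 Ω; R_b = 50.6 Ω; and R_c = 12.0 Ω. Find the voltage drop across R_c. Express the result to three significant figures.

Total series resistance ΣR = 6.81 + 50.6 + 12.0 = 69.41 Ω.
By the voltage-divider rule, V = 9.89 × 12.00/69.41 = 1.710 V.

V ≈ 1.71 V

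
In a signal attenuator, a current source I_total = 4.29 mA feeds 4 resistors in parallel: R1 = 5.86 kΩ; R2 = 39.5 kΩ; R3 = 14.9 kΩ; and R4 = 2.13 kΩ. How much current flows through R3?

ΣG = 1/5.86 + 1/39.5 + 1/14.9 + 1/2.13 = 0.7326.
By the current-divider rule, I = I_total · G_k/ΣG = 4.29 × 0.09162 = 0.3930 mA.

I ≈ 0.393 mA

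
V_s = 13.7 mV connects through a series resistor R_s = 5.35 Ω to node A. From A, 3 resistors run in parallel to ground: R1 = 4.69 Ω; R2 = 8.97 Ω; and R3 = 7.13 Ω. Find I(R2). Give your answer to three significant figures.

Equivalent of the parallel group: R_p = 2.151 Ω.
V_A by voltage divider: V_A = 13.7 × 2.151/(5.35 + 2.151) = 3.928 mV.
I(R2) = V_A / R2 = 3.928/8.97 = 0.4379 mA.

I ≈ 0.438 mA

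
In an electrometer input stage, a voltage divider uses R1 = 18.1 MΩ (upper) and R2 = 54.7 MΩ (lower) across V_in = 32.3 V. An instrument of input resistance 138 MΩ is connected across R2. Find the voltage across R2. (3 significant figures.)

The load sits in parallel with R2, giving an effective lower resistance R2' = R2·R_L/(R2+R_L) = 39.17 MΩ.
Voltage divider with the loaded lower leg: V_out = 32.3 × 39.17/(18.1 + 39.17) = 32.3 × 0.6840 = 22.09 V.

V_out ≈ 22.1 V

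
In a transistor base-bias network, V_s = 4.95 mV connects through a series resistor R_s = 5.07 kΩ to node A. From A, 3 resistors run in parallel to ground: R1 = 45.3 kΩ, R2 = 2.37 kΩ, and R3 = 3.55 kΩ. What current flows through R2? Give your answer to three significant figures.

I ≈ 0.446 µA

Equivalent of the parallel group: R_p = 1.378 kΩ.
V_A by voltage divider: V_A = 4.95 × 1.378/(5.07 + 1.378) = 1.058 mV.
Branch current I = V_A/R2 = 1.058/2.37 = 0.4463 µA.
(Equivalently: I_total = 0.7677 µA, then current-divider fraction G_k/ΣG = 0.5814.)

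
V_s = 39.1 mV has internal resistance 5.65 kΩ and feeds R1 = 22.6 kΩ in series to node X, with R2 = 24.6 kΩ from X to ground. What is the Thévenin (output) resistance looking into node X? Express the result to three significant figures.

R1' = 5.65 + 22.6 = 28.25 kΩ (source resistance + R1).
With V_s suppressed (replaced by a short), R_th = R1' ‖ R2 = (28.25 × 24.6)/(28.25 + 24.6) = 13.15 kΩ.

R_th ≈ 13.1 kΩ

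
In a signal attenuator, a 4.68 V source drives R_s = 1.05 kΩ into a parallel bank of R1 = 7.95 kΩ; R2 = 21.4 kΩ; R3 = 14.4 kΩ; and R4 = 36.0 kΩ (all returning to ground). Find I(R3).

I ≈ 0.253 mA

Parallel bank: R_p = 1/(1/7.95 + 1/21.4 + 1/14.4 + 1/36.0) = 3.707 kΩ.
V_A by voltage divider: V_A = 4.68 × 3.707/(1.05 + 3.707) = 3.647 V.
Branch current I = V_A/R3 = 3.647/14.4 = 0.2533 mA.
(Check via current divider: I_total = 0.9837 mA; share G_k/ΣG = 0.2575 → same result.)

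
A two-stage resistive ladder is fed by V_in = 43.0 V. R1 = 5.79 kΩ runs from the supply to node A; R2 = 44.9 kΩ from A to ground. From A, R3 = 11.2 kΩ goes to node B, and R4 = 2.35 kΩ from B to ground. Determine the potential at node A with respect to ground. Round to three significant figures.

The second stage (R3 + R4 = 13.55 kΩ) loads node A in parallel with R2.
R2 ‖ (R3+R4) = 10.41 kΩ.
First divider: V_A = V_in · 10.41/(5.79 + 10.41) = 27.63 V.

V_A ≈ 27.6 V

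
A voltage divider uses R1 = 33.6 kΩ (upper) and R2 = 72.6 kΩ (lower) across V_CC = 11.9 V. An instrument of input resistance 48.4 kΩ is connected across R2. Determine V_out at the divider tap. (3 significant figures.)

First combine the lower leg with the load: R2 ‖ R_L = 29.04 kΩ.
Now apply the divider: V_out = 11.9 × 0.4636 = 5.517 V.

V_out ≈ 5.52 V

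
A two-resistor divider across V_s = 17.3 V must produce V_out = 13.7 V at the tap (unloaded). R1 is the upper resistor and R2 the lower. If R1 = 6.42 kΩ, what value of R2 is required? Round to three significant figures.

R2 ≈ 24.4 kΩ

The divider ratio is R2/(R1+R2) = 13.7/17.3 = 0.7919.
R2 = R1 · 0.7919/(1 − 0.7919) = 24.43 kΩ.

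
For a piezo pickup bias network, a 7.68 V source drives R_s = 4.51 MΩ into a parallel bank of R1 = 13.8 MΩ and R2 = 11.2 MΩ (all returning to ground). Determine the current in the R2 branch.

I ≈ 0.396 µA

Parallel bank: R_p = 1/(1/13.8 + 1/11.2) = 6.182 MΩ.
V_A = 7.68 × 6.182/10.69 = 4.441 V.
Branch current I = V_A/R2 = 4.441/11.2 = 0.3965 µA.
(Check via current divider: I_total = 0.7183 µA; share G_k/ΣG = 0.5520 → same result.)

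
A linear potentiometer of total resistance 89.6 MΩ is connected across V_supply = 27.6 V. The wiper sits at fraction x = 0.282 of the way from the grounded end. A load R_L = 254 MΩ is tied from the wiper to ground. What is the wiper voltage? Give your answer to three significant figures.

V_out ≈ 7.26 V

Split the track: R_lower = x·R_p = 25.27 MΩ, R_upper = (1−x)·R_p = 64.33 MΩ.
R_L loads the lower segment: effective lower R = 22.98 MΩ.
Loaded-divider output: V_out = 27.6 × 0.2632 = 7.264 V.
(Unloaded: V_out = x·V_supply = 7.78 V.)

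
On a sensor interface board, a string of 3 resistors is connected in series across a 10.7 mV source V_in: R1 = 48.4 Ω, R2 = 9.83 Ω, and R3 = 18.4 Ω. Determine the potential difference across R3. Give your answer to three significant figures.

Series total: ΣR = 48.4 + 9.83 + 18.4 = 76.63 Ω.
By the voltage-divider rule, V = 10.7 × 18.40/76.63 = 2.569 mV.

V ≈ 2.57 mV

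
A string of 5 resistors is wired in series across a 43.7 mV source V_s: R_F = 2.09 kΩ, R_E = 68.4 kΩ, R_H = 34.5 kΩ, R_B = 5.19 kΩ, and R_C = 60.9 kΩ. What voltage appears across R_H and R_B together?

ΣR = 2.09 + 68.4 + 34.5 + 5.19 + 60.9 = 171.1 kΩ.
R_{R_H..R_B} = 34.5 + 5.19 = 39.69 kΩ.
Voltage divider: V = V_s · (39.69 / 171.1) = 43.7 × 0.2320 = 10.14 mV.

V ≈ 10.1 mV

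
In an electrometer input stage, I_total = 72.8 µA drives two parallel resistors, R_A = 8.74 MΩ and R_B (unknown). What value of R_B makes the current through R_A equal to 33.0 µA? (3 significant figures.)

The fraction through R_A equals R_B/(R_A+R_B).
33.0/72.8 = R_B/(R_A + R_B) → R_B = R_A · (0.4533)/(1 − 0.4533) = 8.74 × 0.8291 = 7.247 MΩ.

R_B ≈ 7.25 MΩ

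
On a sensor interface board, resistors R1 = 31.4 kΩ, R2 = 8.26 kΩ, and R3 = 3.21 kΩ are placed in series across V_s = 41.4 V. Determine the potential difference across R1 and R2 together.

ΣR = 31.4 + 8.26 + 3.21 = 42.87 kΩ.
R_{R1..R2} = 31.4 + 8.26 = 39.66 kΩ.
By the voltage-divider rule, V = 41.4 × 39.66/42.87 = 38.30 V.

V ≈ 38.3 V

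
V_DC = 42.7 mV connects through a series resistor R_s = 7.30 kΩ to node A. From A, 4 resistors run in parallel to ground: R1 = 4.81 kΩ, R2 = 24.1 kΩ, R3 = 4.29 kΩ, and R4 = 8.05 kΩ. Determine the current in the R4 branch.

I ≈ 0.977 µA

Equivalent of the parallel group: R_p = 1.648 kΩ.
V_A = 42.7 × 1.648/8.948 = 7.865 mV.
I(R4) = V_A / R4 = 7.865/8.05 = 0.9770 µA.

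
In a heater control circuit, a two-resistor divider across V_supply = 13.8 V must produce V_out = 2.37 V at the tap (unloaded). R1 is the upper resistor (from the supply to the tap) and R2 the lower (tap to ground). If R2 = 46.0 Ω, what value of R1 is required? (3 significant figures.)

R1 ≈ 222 Ω

The divider ratio is R2/(R1+R2) = 2.37/13.8 = 0.1717.
Rearranging, R1 = R2·(1−k)/k = 46.0 × 4.823 = 221.8 Ω.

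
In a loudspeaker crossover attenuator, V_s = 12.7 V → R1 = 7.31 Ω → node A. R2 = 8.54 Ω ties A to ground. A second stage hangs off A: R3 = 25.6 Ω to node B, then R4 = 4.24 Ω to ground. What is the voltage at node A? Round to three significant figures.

V_A ≈ 6.04 V

The second stage (R3 + R4 = 29.84 Ω) loads node A in parallel with R2.
Effective lower resistance at A: R2 ‖ 29.84 = 6.640 Ω.
First divider: V_A = V_s · 6.640/(7.31 + 6.640) = 6.045 V.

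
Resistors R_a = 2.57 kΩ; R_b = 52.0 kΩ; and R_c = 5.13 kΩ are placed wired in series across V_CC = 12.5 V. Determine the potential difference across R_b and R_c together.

V ≈ 12.0 V

Total series resistance ΣR = 2.57 + 52.0 + 5.13 = 59.70 kΩ.
R_{R_b..R_c} = 52.0 + 5.13 = 57.13 kΩ.
Voltage divider: V = V_CC · (57.13 / 59.70) = 12.5 × 0.9570 = 11.96 V.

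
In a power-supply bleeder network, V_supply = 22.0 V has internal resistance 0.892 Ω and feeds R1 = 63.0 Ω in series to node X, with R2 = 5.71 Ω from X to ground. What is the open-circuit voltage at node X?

R1' = 0.892 + 63.0 = 63.89 Ω (source resistance + R1).
With X open, the divider is unloaded: V_th = 22.0 × 5.71/69.60 = 1.805 V.

V_th ≈ 1.80 V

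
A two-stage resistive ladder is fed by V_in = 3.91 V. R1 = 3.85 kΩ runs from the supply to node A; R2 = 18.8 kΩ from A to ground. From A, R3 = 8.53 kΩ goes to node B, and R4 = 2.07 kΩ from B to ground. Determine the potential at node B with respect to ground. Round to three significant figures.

Looking into the second stage from A: R3 + R4 = 10.60 kΩ appears in parallel with R2.
R2 ‖ (R3+R4) = 6.778 kΩ.
So V_A = 3.91 × 0.6378 = 2.494 V.
Stage 2 is unloaded, so V_B = V_A · R4/(R3+R4) = 2.494 × 2.07/10.60 = 0.4870 V.

V_B ≈ 0.487 V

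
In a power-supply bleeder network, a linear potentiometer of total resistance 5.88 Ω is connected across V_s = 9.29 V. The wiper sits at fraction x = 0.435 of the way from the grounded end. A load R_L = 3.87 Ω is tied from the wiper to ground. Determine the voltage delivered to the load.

V_out ≈ 2.94 V

The pot divides into 3.322 Ω above the wiper and 2.558 Ω below.
Lower segment in parallel with the load: 2.558 ‖ 3.87 = 1.540 Ω.
Then V_out = V_s · 1.540/(3.322 + 1.540) = 2.942 V.
(Unloaded: V_out = x·V_s = 4.04 V.)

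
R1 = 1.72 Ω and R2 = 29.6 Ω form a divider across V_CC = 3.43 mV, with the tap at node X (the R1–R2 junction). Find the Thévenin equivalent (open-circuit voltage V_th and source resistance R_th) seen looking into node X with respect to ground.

V_th is the unloaded tap voltage: V_CC · R2/(R1+R2) = 3.43 × 0.9451 = 3.242 mV.
Zeroing V_CC shorts the top of R1 to ground, so R_th = R1 ‖ R2 = 1.626 Ω.

V_th ≈ 3.24 mV, R_th ≈ 1.63 Ω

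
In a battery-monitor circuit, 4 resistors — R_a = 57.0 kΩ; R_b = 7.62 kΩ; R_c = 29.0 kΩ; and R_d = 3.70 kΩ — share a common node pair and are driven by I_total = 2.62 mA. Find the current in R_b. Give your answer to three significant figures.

Total conductance ΣG = 1/57.0 + 1/7.62 + 1/29.0 + 1/3.70 = 0.4535 (units of 1/kΩ).
By the current-divider rule, I = I_total · G_k/ΣG = 2.62 × 0.2894 = 0.7581 mA.

I ≈ 0.758 mA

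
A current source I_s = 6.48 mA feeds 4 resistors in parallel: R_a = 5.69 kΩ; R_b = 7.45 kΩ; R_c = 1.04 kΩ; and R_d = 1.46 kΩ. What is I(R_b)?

Total conductance ΣG = 1/5.69 + 1/7.45 + 1/1.04 + 1/1.46 = 1.956 (units of 1/kΩ).
By the current-divider rule, I = I_s · G_k/ΣG = 6.48 × 0.06861 = 0.4446 mA.

I ≈ 0.445 mA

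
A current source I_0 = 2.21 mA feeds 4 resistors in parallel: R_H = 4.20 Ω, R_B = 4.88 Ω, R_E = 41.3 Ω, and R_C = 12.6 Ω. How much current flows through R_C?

I ≈ 0.321 mA

Conductances: ΣG = 1/4.20 + 1/4.88 + 1/41.3 + 1/12.6 = 0.5466 (1/Ω).
R_C takes the fraction G_k/ΣG = 0.07937/0.5466 = 0.1452, so I = 2.21 × 0.1452 = 0.3209 mA.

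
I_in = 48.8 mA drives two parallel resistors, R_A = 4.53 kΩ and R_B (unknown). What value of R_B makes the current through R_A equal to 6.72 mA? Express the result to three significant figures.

In a two-way split, I_A/I_in = R_B/(R_A + R_B).
6.72/48.8 = R_B/(R_A + R_B) → R_B = R_A · (0.1377)/(1 − 0.1377) = 4.53 × 0.1597 = 0.7234 kΩ.

R_B ≈ 0.723 kΩ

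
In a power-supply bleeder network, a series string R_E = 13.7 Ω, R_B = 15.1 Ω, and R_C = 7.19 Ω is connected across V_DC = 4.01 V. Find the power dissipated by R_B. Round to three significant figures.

P ≈ 0.187 W

ΣR = 35.99 Ω → I = 4.01/35.99 = 0.1114 A.
P = I²R = 0.01241 × 15.1 = 0.1875 W.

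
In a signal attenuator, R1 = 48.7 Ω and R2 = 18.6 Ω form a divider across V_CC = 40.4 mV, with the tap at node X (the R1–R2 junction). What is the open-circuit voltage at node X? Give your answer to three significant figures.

V_th ≈ 11.2 mV

V_th is the unloaded tap voltage: V_CC · R2/(R1+R2) = 40.4 × 0.2764 = 11.17 mV.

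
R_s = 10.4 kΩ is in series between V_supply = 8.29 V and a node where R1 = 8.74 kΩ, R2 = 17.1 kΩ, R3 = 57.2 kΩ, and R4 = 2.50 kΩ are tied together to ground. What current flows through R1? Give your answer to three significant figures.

I ≈ 0.133 mA

Combine the parallel branches: R_p = (1/8.74 + 1/17.1 + 1/57.2 + 1/2.50)⁻¹ = 1.694 kΩ.
Node voltage V_A = V_supply · R_p/(R_s + R_p) = 8.29 × 0.1401 = 1.161 V.
I(R1) = V_A / R1 = 1.161/8.74 = 0.1328 mA.
(Check via current divider: I_total = 0.6855 mA; share G_k/ΣG = 0.1938 → same result.)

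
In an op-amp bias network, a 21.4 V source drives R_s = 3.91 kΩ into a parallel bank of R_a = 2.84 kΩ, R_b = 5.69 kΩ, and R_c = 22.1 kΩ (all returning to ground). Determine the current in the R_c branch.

I ≈ 0.299 mA

Equivalent of the parallel group: R_p = 1.745 kΩ.
V_A = 21.4 × 1.745/5.655 = 6.603 V.
I(R_c) = V_A / R_c = 6.603/22.1 = 0.2988 mA.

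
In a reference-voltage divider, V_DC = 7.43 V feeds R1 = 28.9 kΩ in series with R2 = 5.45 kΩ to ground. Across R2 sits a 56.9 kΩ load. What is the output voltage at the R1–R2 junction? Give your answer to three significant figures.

The load sits in parallel with R2, giving an effective lower resistance R2' = R2·R_L/(R2+R_L) = 4.974 kΩ.
Now apply the divider: V_out = 7.43 × 0.1468 = 1.091 V.

V_out ≈ 1.09 V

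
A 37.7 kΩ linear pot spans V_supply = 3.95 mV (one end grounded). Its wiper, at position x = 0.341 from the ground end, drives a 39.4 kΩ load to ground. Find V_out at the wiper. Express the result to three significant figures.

V_out ≈ 1.11 mV

The pot divides into 24.84 kΩ above the wiper and 12.86 kΩ below.
Lower segment in parallel with the load: 12.86 ‖ 39.4 = 9.693 kΩ.
Then V_out = V_supply · 9.693/(24.84 + 9.693) = 1.109 mV.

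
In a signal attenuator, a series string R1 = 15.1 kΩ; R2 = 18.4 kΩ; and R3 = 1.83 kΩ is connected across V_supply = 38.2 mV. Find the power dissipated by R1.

P ≈ 17.7 nW

The common current is I = 38.2/35.33 = 1.081 µA.
P = I²R = 1.169 × 15.1 = 17.65 nW.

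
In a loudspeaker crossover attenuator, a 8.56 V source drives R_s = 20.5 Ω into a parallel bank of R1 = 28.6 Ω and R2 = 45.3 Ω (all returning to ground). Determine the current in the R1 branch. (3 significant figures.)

Combine the parallel branches: R_p = (1/28.6 + 1/45.3)⁻¹ = 17.53 Ω.
V_A = 8.56 × 17.53/38.03 = 3.946 V.
Branch current I = V_A/R1 = 3.946/28.6 = 0.1380 A.

I ≈ 0.138 A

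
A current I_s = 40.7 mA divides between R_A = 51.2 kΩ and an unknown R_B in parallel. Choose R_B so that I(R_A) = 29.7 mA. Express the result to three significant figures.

Two-branch current divider: I_A = I_s · R_B/(R_A + R_B).
29.7/40.7 = R_B/(R_A + R_B) → R_B = R_A · (0.7297)/(1 − 0.7297) = 51.2 × 2.700 = 138.2 kΩ.

R_B ≈ 138 kΩ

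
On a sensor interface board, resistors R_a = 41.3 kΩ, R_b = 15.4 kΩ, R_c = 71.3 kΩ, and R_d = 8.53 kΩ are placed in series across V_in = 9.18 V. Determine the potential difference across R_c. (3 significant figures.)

V ≈ 4.79 V

Total series resistance ΣR = 41.3 + 15.4 + 71.3 + 8.53 = 136.5 kΩ.
V = V_in · R/ΣR = 9.18 × 0.5222 = 4.794 V.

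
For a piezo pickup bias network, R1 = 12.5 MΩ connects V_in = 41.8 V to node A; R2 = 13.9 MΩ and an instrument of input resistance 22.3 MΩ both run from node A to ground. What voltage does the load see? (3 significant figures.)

R2 ‖ R_L = (13.9 × 22.3)/(13.9 + 22.3) = 8.563 MΩ.
Voltage divider with the loaded lower leg: V_out = 41.8 × 8.563/(12.5 + 8.563) = 41.8 × 0.4065 = 16.99 V.

V_out ≈ 17.0 V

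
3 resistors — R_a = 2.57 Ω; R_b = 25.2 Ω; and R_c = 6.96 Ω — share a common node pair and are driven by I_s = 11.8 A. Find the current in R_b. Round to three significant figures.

I ≈ 0.818 A

Conductances: ΣG = 1/2.57 + 1/25.2 + 1/6.96 = 0.5725 (1/Ω).
Current divider: I(R_b) = I_s · G_k/ΣG = 11.8 × (0.03968/0.5725) = 11.8 × 0.06932 = 0.8180 A.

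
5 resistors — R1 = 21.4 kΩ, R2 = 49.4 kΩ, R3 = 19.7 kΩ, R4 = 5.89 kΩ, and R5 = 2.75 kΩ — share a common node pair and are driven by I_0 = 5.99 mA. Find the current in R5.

I ≈ 3.35 mA

Total conductance ΣG = 1/21.4 + 1/49.4 + 1/19.7 + 1/5.89 + 1/2.75 = 0.6511 (units of 1/kΩ).
Current divider: I(R5) = I_0 · G_k/ΣG = 5.99 × (0.3636/0.6511) = 5.99 × 0.5585 = 3.345 mA.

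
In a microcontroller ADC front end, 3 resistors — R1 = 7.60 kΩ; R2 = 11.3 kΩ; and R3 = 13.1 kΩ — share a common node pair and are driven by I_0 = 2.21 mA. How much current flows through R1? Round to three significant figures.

I ≈ 0.981 mA

ΣG = 1/7.60 + 1/11.3 + 1/13.1 = 0.2964.
By the current-divider rule, I = I_0 · G_k/ΣG = 2.21 × 0.4439 = 0.9810 mA.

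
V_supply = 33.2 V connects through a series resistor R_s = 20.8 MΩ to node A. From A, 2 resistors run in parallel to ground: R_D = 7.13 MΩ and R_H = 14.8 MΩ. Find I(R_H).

I ≈ 0.421 µA

Parallel bank: R_p = 1/(1/7.13 + 1/14.8) = 4.812 MΩ.
V_A by voltage divider: V_A = 33.2 × 4.812/(20.8 + 4.812) = 6.237 V.
I(R_H) = V_A / R_H = 6.237/14.8 = 0.4215 µA.
(Equivalently: I_total = 1.296 µA, then current-divider fraction G_k/ΣG = 0.3251.)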